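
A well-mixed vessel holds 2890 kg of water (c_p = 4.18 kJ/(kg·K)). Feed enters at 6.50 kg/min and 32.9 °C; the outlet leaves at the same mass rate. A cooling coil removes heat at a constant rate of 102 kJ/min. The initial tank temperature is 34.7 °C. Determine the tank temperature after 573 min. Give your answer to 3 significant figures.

M c_p dT/dt = ṁ c_p (T_in − T) − Q̇.
τ = M/ṁ = 444.62 min; T_ss = T_in − Q̇/(ṁ c_p) = 32.9 − 102/(6.50·4.18) = 29.146 °C.
This is linear first-order; T(t) = T_ss + (T₀ − T_ss) e^(−t/τ).
T(573) = 29.146 + (5.5541)·e^(−573/444.62) = 29.146 + (5.5541)·0.27561 = 30.677 °C.

30.7 °C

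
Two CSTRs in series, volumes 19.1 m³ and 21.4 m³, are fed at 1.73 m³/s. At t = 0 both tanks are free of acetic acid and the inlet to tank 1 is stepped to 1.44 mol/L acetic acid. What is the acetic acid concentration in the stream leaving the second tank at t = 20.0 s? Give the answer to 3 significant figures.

0.734 mol/L

Each tank obeys Vᵢ dCᵢ/dt = Q(Cᵢ₋₁ − Cᵢ), so τᵢ = Vᵢ/Q.
τ₁ = 19.1/1.73 = 11.040 s; τ₂ = 21.4/1.73 = 12.370 s.
Tank 1: C₁ = C_in(1 − e^(−t/τ₁)). Tank 2 (τ₁ ≠ τ₂): C₂ = C_in[1 − (τ₁ e^(−t/τ₁) − τ₂ e^(−t/τ₂))/(τ₁ − τ₂)].
At t = 20.0: e^(−t/τ₁) = 0.16341, e^(−t/τ₂) = 0.19853.
C₂ = 1.44·[1 − (11.040·0.16341 − 12.370·0.19853)/(-1.3295)] = 1.44·0.50980 = 0.73411 mol/L.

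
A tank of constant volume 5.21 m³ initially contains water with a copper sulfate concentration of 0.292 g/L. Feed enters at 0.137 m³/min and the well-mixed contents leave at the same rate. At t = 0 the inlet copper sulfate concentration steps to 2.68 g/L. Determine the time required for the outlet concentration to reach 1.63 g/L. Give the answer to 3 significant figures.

31.2 min

Accumulation = in − out for the solute gives V dC/dt = Q(C_in − C), so τ = V/Q = 38.029 min.
C(t) = C_in + (C₀ − C_in) e^(−t/τ). Set C = 1.63 and solve for t:
e^(−t/τ) = (C − C_in)/(C₀ − C_in) = (1.63 − 2.68)/(0.292 − 2.68) = 0.43970
t = −τ ln(…) = 38.029 × 0.82167 = 31.247 min.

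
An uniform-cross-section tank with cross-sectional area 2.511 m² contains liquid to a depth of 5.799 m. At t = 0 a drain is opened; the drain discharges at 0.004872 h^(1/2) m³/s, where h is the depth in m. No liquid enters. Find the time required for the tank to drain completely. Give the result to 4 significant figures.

2482 s

Unsteady balance on liquid volume: A dh/dt = −0.004872 √h.
This is separable: 2 d(√h)/dt = −0.004872/A, so √h = √h₀ − (0.004872/(2A)) t.
Tank is empty when √h = 0: t_empty = 2A√h₀/0.004872.
t_empty = 2·2.511·√5.799/0.004872 = 5.02200·2.40811/0.004872 = 2482.25 s.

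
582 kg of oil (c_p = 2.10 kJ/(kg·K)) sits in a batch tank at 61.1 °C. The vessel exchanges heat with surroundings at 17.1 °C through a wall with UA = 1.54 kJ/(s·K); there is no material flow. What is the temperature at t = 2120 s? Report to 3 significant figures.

M c_p dT/dt = −UA(T − T_amb).
dT/dt = (T_ss − T)/τ with T_ss = T_amb = 17.100 °C, τ = M c_p/UA = 582·2.10/1.54 = 793.64 s.
This is linear first-order; T(t) = T_ss + (T₀ − T_ss) e^(−t/τ).
T(2120) = 17.100 + (44.000)·0.069166 = 20.143 °C.

20.1 °C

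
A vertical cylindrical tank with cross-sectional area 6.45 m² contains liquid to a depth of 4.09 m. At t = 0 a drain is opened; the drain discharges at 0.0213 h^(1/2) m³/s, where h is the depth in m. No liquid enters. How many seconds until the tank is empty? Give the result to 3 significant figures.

Accumulation of liquid (constant cross-section A): A dh/dt = −0.0213 √h.
This is separable: 2 d(√h)/dt = −0.0213/A, so √h = √h₀ − (0.0213/(2A)) t.
Tank is empty when √h = 0: t_empty = 2A√h₀/0.0213.
t_empty = 2·6.45·√4.09/0.0213 = 12.900·2.0224/0.0213 = 1224.8 s.

1220 s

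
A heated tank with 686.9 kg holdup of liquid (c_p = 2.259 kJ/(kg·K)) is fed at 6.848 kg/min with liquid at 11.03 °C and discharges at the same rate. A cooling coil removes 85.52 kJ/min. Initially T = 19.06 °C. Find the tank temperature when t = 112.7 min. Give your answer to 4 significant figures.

M c_p dT/dt = ṁ c_p (T_in − T) − Q̇.
τ = M/ṁ = 100.307 min; T_ss = T_in − Q̇/(ṁ c_p) = 11.03 − 85.52/(6.848·2.259) = 5.50175 °C.
T approaches T_ss exponentially: T(t) = T_ss + (T₀ − T_ss) e^(−t/τ).
T(112.7) = 5.50175 + (13.5583)·e^(−112.7/100.307) = 5.50175 + (13.5583)·0.325122 = 9.90984 °C.

9.910 °C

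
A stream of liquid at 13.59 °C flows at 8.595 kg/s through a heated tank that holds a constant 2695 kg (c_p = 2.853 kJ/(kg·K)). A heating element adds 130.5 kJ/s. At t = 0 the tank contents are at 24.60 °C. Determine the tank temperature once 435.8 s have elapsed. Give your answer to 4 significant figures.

M c_p dT/dt = ṁ c_p (T_in − T) + Q̇.
τ = M/ṁ = 313.554 s; T_ss = T_in + Q̇/(ṁ c_p) = 13.59 + 130.5/(8.595·2.853) = 18.9119 °C.
Integrating: T(t) = T_ss + (T₀ − T_ss) e^(−t/τ).
T(435.8) = 18.9119 + (5.68815)·e^(−435.8/313.554) = 18.9119 + (5.68815)·0.249108 = 20.3288 °C.

20.33 °C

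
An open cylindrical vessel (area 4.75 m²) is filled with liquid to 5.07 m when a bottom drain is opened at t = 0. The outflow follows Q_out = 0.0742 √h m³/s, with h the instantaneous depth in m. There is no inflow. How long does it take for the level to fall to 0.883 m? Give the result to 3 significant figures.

With no inflow, A dh/dt = −0.0742 √h.
∫ h^(−1/2) dh = −(0.0742/A) ∫ dt, giving 2√h = 2√h₀ − (0.0742/A) t.
t = 2A(√h₀ − √h)/0.0742 = 2·4.75·(√5.07 − √0.883)/0.0742
  = 9.5000 × (2.2517 − 0.93968) / 0.0742 = 167.98 s.

168 s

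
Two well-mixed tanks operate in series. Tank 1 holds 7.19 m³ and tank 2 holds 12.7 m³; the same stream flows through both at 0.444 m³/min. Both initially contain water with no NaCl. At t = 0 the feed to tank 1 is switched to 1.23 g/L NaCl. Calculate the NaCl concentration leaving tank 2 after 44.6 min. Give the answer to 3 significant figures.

0.736 g/L

Species balance on tank i: dCᵢ/dt = (Cᵢ₋₁ − Cᵢ)/τᵢ with τᵢ = Vᵢ/Q.
τ₁ = 7.19/0.444 = 16.194 min; τ₂ = 12.7/0.444 = 28.604 min.
Tank 1: C₁ = C_in(1 − e^(−t/τ₁)). Tank 2 (τ₁ ≠ τ₂): C₂ = C_in[1 − (τ₁ e^(−t/τ₁) − τ₂ e^(−t/τ₂))/(τ₁ − τ₂)].
At t = 44.6: e^(−t/τ₁) = 0.063663, e^(−t/τ₂) = 0.21029.
C₂ = 1.23·[1 − (16.194·0.063663 − 28.604·0.21029)/(-12.410)] = 1.23·0.59836 = 0.73599 g/L.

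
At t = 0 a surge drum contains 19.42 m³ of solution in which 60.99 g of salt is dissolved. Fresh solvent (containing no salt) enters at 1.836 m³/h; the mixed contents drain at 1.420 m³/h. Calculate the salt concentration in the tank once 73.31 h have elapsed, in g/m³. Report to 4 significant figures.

0.04870 g/m³

Let m(t) be the amount of salt. Volume: V(t) = V₀ + (Q_in − Q_out) t = 19.42 + 0.416000 t; V(73.31) = 49.9170 m³.
Species balance (pure solvent in): dm/dt = −Q_out · m/V(t).
dm/m = −Q_out dt/(V₀ + 0.416000 t); integrating gives ln(m/m₀) = −(Q_out/(Q_in−Q_out)) ln(V/V₀).
m = m₀ (V₀/V)^(Q_out/(Q_in−Q_out)) = 60.99 × (19.42/49.9170)^(3.41346) = 2.43077 g.
C = m/V = 2.43077/49.9170 = 0.0486962 g/m³.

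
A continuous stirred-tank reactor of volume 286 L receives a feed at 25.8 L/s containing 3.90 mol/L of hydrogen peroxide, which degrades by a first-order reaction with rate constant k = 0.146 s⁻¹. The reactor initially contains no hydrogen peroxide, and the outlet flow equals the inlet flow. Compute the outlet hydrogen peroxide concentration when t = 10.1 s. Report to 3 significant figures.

1.35 mol/L

V dC/dt = Q(C_in − C) − k V C.
This is linear with rate a = Q/V + k = 0.23621 s⁻¹.
C_ss = Q C_in/(Q + kV) = 1.4894 mol/L; C(t) = C_ss + (C₀ − C_ss) e^(−a t).
C(10.1) = 1.4894 + (-1.4894)·e^(−0.23621·10.1) = 1.4894 + (-1.4894)·0.092023 = 1.3524 mol/L.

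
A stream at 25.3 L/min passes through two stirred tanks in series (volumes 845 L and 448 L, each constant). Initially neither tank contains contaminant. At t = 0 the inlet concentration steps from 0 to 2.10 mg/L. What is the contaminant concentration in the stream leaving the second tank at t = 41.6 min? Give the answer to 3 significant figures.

Time constants: τᵢ = Vᵢ/Q for each well-mixed tank.
τ₁ = 845/25.3 = 33.399 min; τ₂ = 448/25.3 = 17.708 min.
Tank 1: C₁ = C_in(1 − e^(−t/τ₁)). Tank 2 (τ₁ ≠ τ₂): C₂ = C_in[1 − (τ₁ e^(−t/τ₁) − τ₂ e^(−t/τ₂))/(τ₁ − τ₂)].
At t = 41.6: e^(−t/τ₁) = 0.28779, e^(−t/τ₂) = 0.095437.
C₂ = 2.10·[1 − (33.399·0.28779 − 17.708·0.095437)/(15.692)] = 2.10·0.49516 = 1.0398 mg/L.

1.04 mg/L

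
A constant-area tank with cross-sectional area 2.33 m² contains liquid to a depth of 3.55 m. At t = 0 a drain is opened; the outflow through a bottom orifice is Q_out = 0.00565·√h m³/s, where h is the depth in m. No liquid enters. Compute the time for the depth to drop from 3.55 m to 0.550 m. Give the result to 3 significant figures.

Volume balance on the tank: A dh/dt = −0.00565 √h.
Separate and integrate: 2(√h − √h₀) = −(0.00565/A) t.
t = 2A(√h₀ − √h)/0.00565 = 2·2.33·(√3.55 − √0.550)/0.00565
  = 4.6600 × (1.8841 − 0.74162) / 0.00565 = 942.33 s.

942 s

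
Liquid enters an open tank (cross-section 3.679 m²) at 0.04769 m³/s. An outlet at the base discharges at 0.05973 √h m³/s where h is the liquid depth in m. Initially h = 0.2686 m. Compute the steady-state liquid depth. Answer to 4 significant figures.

0.6375 m

A dh/dt = Q_in − 0.05973 √h. Steady state requires inflow = outflow:
Q_in = 0.05973 √h_ss ⇒ √h_ss = 0.04769/0.05973 = 0.798426.
h_ss = 0.798426² = 0.637484 m. (Since h₀ = 0.2686 m < h_ss, the level will rise toward this value.)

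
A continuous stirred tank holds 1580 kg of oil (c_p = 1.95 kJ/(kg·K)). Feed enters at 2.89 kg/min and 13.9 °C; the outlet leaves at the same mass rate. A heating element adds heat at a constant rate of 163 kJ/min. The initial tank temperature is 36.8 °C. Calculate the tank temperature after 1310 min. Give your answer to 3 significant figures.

42.3 °C

Energy balance: M c_p dT/dt = ṁ c_p (T_in − T) + 163.
Rearrange: dT/dt = (T_ss − T)/τ with τ = M/ṁ = 546.71 min and T_ss = T_in + Q̇/(ṁ c_p) = 42.824 °C.
Integrating: T(t) = T_ss + (T₀ − T_ss) e^(−t/τ).
T(1310) = 42.824 + (-6.0238)·e^(−1310/546.71) = 42.824 + (-6.0238)·0.091069 = 42.275 °C.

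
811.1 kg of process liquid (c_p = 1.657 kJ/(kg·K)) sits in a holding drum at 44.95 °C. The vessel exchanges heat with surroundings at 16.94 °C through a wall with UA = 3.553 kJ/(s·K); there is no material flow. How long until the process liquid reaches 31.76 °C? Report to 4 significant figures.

M c_p dT/dt = −UA(T − T_amb).
τ = M c_p/UA = 378.270 s; T_ss = T_amb = 16.9400 °C.
T(t) = T_ss + (T₀ − T_ss)e^(−t/τ); set T = 31.76:
t = −τ ln[(T − T_ss)/(T₀ − T_ss)] = −378.270 · ln(0.529097) = 240.801 s.

240.8 s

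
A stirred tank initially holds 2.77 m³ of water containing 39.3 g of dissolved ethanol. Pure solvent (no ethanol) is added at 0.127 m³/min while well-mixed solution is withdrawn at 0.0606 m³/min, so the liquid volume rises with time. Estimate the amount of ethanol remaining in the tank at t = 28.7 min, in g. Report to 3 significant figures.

Total volume: dV/dt = Q_in − Q_out = 0.066400 m³/min, so V(t) = 2.77 + 0.066400 t and V(28.7) = 4.6757 m³.
No ethanol enters, so dm/dt = −Q_out · (m/V).
Separate: dm/m = −Q_out dt/V(t) ⇒ ln(m/m₀) = −(Q_out/(Q_in−Q_out)) ln(V/V₀).
m = m₀ (V₀/V)^(Q_out/(Q_in−Q_out)) = 39.3 × (2.77/4.6757)^(0.91265) = 24.372 g.

24.4 g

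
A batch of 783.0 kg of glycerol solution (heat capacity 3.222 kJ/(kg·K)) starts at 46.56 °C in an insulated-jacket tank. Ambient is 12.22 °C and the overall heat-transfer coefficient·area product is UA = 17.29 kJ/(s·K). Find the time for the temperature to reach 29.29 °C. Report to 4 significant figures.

M c_p dT/dt = −UA(T − T_amb).
τ = M c_p/UA = 145.912 s; T_ss = T_amb = 12.2200 °C.
T(t) = T_ss + (T₀ − T_ss)e^(−t/τ); set T = 29.29:
t = −τ ln[(T − T_ss)/(T₀ − T_ss)] = −145.912 · ln(0.497088) = 101.991 s.

102.0 s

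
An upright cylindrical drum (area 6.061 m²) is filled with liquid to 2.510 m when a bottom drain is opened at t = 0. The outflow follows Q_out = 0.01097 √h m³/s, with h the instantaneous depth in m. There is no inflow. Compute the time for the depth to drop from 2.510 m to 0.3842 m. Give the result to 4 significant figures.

Unsteady balance on liquid volume: A dh/dt = −0.01097 √h.
∫ h^(−1/2) dh = −(0.01097/A) ∫ dt, giving 2√h = 2√h₀ − (0.01097/A) t.
t = 2A(√h₀ − √h)/0.01097 = 2·6.061·(√2.510 − √0.3842)/0.01097
  = 12.1220 × (1.58430 − 0.619839) / 0.01097 = 1065.74 s.

1066 s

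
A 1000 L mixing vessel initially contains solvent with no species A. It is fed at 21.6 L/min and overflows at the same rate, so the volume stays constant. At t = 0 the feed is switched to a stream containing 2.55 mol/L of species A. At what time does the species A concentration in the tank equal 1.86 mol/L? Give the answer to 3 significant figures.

60.5 min

Transient balance on the dissolved component: V dC/dt = Q(C_in − C), so τ = V/Q = 46.296 min.
C(t) = C_in + (C₀ − C_in) e^(−t/τ). Set C = 1.86 and solve for t:
e^(−t/τ) = (C − C_in)/(C₀ − C_in) = (1.86 − 2.55)/(0 − 2.55) = 0.27059
t = −τ ln(…) = 46.296 × 1.3072 = 60.517 min.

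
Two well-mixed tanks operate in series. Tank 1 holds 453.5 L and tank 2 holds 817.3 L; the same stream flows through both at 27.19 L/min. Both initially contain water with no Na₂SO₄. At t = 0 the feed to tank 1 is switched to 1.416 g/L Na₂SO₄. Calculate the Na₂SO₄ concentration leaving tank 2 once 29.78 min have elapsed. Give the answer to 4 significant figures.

0.5309 g/L

Each tank obeys Vᵢ dCᵢ/dt = Q(Cᵢ₋₁ − Cᵢ), so τᵢ = Vᵢ/Q.
τ₁ = 453.5/27.19 = 16.6789 min; τ₂ = 817.3/27.19 = 30.0588 min.
Solving the cascade with C₁(0)=C₂(0)=0 gives C₂(t) = C_in[1 − (τ₁ e^(−t/τ₁) − τ₂ e^(−t/τ₂))/(τ₁ − τ₂)].
At t = 29.78: e^(−t/τ₁) = 0.167715, e^(−t/τ₂) = 0.371308.
C₂ = 1.416·[1 − (16.6789·0.167715 − 30.0588·0.371308)/(-13.3799)] = 1.416·0.374901 = 0.530860 g/L.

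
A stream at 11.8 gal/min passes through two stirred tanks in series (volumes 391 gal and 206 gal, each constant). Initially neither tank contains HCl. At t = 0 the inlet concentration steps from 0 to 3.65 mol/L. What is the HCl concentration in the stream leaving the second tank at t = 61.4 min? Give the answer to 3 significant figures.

Species balance on tank i: dCᵢ/dt = (Cᵢ₋₁ − Cᵢ)/τᵢ with τᵢ = Vᵢ/Q.
τ₁ = 391/11.8 = 33.136 min; τ₂ = 206/11.8 = 17.458 min.
Solving the cascade with C₁(0)=C₂(0)=0 gives C₂(t) = C_in[1 − (τ₁ e^(−t/τ₁) − τ₂ e^(−t/τ₂))/(τ₁ − τ₂)].
At t = 61.4: e^(−t/τ₁) = 0.15677, e^(−t/τ₂) = 0.029686.
C₂ = 3.65·[1 − (33.136·0.15677 − 17.458·0.029686)/(15.678)] = 3.65·0.70173 = 2.5613 mol/L.

2.56 mol/L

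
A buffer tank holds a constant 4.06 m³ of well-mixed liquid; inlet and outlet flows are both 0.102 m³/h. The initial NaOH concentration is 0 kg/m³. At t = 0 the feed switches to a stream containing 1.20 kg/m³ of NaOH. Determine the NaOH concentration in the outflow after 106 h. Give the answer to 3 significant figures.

1.12 kg/m³

Mass balance on the solute (V constant): V dC/dt = Q(C_in − C).
Time constant τ = V/Q = 4.06/0.102 = 39.804 h.
Solution: C(t) = C_in + (C₀ − C_in) e^(−t/τ).
C(106) = 1.20 + (0 − 1.20)·e^(−106/39.804) = 1.20 + (-1.2000)·0.069735 = 1.1163 kg/m³.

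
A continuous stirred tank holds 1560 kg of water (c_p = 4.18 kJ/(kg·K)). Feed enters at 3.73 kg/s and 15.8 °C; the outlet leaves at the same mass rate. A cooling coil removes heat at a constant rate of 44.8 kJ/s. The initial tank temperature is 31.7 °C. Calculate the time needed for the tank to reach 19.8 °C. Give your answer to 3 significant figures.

M c_p dT/dt = ṁ c_p (T_in − T) − Q̇.
τ = M/ṁ = 418.23 s; T_ss = T_in − Q̇/(ṁ c_p) = 12.927 °C.
T(t) = T_ss + (T₀ − T_ss) e^(−t/τ). Set T = 19.8:
e^(−t/τ) = (19.8 − 12.927)/(31.7 − 12.927) = 0.36612
t = −418.23 · ln(0.36612) = 420.23 s.

420 s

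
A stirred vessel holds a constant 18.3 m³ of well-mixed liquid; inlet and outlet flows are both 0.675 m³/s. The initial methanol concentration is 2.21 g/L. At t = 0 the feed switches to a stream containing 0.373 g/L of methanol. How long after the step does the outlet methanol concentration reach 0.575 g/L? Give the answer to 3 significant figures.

Species balance: V dC/dt = Q(C_in − C) ⇒ τ = V/Q = 27.111 s.
C(t) = C_in + (C₀ − C_in) e^(−t/τ). Set C = 0.575 and solve for t:
e^(−t/τ) = (C − C_in)/(C₀ − C_in) = (0.575 − 0.373)/(2.21 − 0.373) = 0.10996
t = −τ ln(…) = 27.111 × 2.2076 = 59.851 s.

59.9 s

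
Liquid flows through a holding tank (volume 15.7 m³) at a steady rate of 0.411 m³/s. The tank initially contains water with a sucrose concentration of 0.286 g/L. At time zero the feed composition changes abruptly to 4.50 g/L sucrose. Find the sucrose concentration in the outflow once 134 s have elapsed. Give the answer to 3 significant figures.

Accumulation = in − out for the solute gives V dC/dt = Q(C_in − C).
So dC/dt = (C_in − C)/τ with τ = V/Q = 15.7/0.411 = 38.200 s.
Solution: C(t) = C_in + (C₀ − C_in) e^(−t/τ).
C(134) = 4.50 + (0.286 − 4.50)·e^(−134/38.200) = 4.50 + (-4.2140)·0.029960 = 4.3737 g/L.

4.37 g/L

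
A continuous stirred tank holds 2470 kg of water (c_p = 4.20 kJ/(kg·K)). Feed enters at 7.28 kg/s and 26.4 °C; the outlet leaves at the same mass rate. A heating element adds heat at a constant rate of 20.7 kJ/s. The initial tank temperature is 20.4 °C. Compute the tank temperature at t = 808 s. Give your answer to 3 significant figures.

26.5 °C

Heat balance on the well-mixed liquid: M c_p dT/dt = ṁ c_p (T_in − T) + 20.7.
Rearrange: dT/dt = (T_ss − T)/τ with τ = M/ṁ = 339.29 s and T_ss = T_in + Q̇/(ṁ c_p) = 27.077 °C.
This is linear first-order; T(t) = T_ss + (T₀ − T_ss) e^(−t/τ).
T(808) = 27.077 + (-6.6770)·e^(−808/339.29) = 27.077 + (-6.6770)·0.092414 = 26.460 °C.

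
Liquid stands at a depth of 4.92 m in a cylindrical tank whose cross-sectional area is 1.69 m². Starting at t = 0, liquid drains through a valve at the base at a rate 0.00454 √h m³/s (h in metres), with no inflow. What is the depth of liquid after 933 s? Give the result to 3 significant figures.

A dh/dt = −Q_out = −0.00454 √h.
∫ h^(−1/2) dh = −(0.00454/A) ∫ dt, giving 2√h = 2√h₀ − (0.00454/A) t.
√h = √4.92 − 0.00454·933/(2·1.69) = 2.2181 − 1.2532 = 0.96491.
h = 0.96491² = 0.93104 m.

0.931 m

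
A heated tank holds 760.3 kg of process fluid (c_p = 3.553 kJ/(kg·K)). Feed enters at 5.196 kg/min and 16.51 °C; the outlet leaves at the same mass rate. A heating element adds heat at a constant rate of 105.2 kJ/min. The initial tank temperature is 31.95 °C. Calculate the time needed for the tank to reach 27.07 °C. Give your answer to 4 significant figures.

First-law balance (no shaft work): M c_p dT/dt = ṁ c_p (T_in − T) + 105.2.
τ = M/ṁ = 146.324 min; T_ss = T_in + Q̇/(ṁ c_p) = 22.2084 °C.
T(t) = T_ss + (T₀ − T_ss) e^(−t/τ). Set T = 27.07:
e^(−t/τ) = (27.07 − 22.2084)/(31.95 − 22.2084) = 0.499057
t = −146.324 · ln(0.499057) = 101.700 min.

101.7 min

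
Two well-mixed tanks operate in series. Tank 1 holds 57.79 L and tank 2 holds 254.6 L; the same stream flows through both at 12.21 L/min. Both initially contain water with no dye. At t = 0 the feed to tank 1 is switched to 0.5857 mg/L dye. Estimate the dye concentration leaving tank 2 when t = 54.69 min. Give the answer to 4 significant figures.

0.5307 mg/L

Each tank obeys Vᵢ dCᵢ/dt = Q(Cᵢ₋₁ − Cᵢ), so τᵢ = Vᵢ/Q.
τ₁ = 57.79/12.21 = 4.73301 min; τ₂ = 254.6/12.21 = 20.8518 min.
Tank 1: C₁ = C_in(1 − e^(−t/τ₁)). Tank 2 (τ₁ ≠ τ₂): C₂ = C_in[1 − (τ₁ e^(−t/τ₁) − τ₂ e^(−t/τ₂))/(τ₁ − τ₂)].
At t = 54.69: e^(−t/τ₁) = 9.58774e-06, e^(−t/τ₂) = 0.0725993.
C₂ = 0.5857·[1 − (4.73301·9.58774e-06 − 20.8518·0.0725993)/(-16.1188)] = 0.5857·0.906086 = 0.530695 mg/L.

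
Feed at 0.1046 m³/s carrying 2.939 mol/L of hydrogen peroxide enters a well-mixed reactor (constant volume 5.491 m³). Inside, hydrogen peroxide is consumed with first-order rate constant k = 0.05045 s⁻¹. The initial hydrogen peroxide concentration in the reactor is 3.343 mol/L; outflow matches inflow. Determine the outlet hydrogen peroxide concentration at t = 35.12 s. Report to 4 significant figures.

Accumulation = in − out − consumed: V dC/dt = Q C_in − Q C − k V C.
This is linear with rate a = Q/V + k = 0.0694994 s⁻¹.
C_ss = Q C_in/(Q + kV) = 0.805562 mol/L; C(t) = C_ss + (C₀ − C_ss) e^(−a t).
C(35.12) = 0.805562 + (2.53744)·e^(−0.0694994·35.12) = 0.805562 + (2.53744)·0.0870896 = 1.02655 mol/L.

1.027 mol/L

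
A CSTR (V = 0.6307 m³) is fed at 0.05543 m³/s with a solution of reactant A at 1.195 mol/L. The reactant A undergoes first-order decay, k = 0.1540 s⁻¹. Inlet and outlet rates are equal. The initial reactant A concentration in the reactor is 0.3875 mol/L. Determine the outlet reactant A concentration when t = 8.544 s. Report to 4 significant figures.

0.4283 mol/L

Accumulation = in − out − consumed: V dC/dt = Q C_in − Q C − k V C.
This is linear with rate a = Q/V + k = 0.241886 s⁻¹.
C_ss = Q C_in/(Q + kV) = 0.434189 mol/L; C(t) = C_ss + (C₀ − C_ss) e^(−a t).
C(8.544) = 0.434189 + (-0.0466886)·e^(−0.241886·8.544) = 0.434189 + (-0.0466886)·0.126606 = 0.428278 mol/L.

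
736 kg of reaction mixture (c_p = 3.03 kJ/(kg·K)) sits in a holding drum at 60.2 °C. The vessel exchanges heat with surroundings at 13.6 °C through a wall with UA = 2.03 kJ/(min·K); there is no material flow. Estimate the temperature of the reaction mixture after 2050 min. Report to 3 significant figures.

M c_p dT/dt = −UA(T − T_amb).
dT/dt = (T_ss − T)/τ with T_ss = T_amb = 13.600 °C, τ = M c_p/UA = 736·3.03/2.03 = 1098.6 min.
Integrating: T(t) = T_ss + (T₀ − T_ss) e^(−t/τ).
T(2050) = 13.600 + (46.600)·0.15473 = 20.810 °C.

20.8 °C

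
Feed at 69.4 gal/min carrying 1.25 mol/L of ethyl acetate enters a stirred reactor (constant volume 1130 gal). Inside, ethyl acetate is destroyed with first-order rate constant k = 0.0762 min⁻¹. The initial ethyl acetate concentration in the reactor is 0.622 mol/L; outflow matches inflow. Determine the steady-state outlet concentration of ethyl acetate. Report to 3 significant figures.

V dC/dt = Q(C_in − C) − k V C.
At steady state: 0 = Q C_in − (Q + kV) C_ss, so C_ss = Q C_in/(Q + kV).
C_ss = 69.4·1.25/(69.4 + 0.0762·1130) = 86.750/155.51 = 0.55786 mol/L.

0.558 mol/L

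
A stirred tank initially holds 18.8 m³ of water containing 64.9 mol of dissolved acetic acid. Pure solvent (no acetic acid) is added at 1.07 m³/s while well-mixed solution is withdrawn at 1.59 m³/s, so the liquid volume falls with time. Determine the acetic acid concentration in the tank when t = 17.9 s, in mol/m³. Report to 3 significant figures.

0.846 mol/m³

Total volume: dV/dt = Q_in − Q_out = -0.52000 m³/s, so V(t) = 18.8 − 0.52000 t and V(17.9) = 9.4920 m³.
Solute balance: dm/dt = 0 − Q_out C = −Q_out m/V(t).
Separate: dm/m = −Q_out dt/V(t) ⇒ ln(m/m₀) = −(Q_out/(Q_in−Q_out)) ln(V/V₀).
m = m₀ (V₀/V)^(Q_out/(Q_in−Q_out)) = 64.9 × (18.8/9.4920)^(-3.0577) = 8.0301 mol.
C = m/V = 8.0301/9.4920 = 0.84599 mol/m³.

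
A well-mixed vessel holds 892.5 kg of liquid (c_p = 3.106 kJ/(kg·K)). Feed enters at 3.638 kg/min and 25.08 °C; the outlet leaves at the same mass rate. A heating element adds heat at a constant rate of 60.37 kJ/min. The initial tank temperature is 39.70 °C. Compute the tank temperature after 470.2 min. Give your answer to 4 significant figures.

M c_p dT/dt = ṁ c_p (T_in − T) + Q̇.
τ = M/ṁ = 245.327 min; T_ss = T_in + Q̇/(ṁ c_p) = 25.08 + 60.37/(3.638·3.106) = 30.4227 °C.
T approaches T_ss exponentially: T(t) = T_ss + (T₀ − T_ss) e^(−t/τ).
T(470.2) = 30.4227 + (9.27735)·e^(−470.2/245.327) = 30.4227 + (9.27735)·0.147103 = 31.7874 °C.

31.79 °C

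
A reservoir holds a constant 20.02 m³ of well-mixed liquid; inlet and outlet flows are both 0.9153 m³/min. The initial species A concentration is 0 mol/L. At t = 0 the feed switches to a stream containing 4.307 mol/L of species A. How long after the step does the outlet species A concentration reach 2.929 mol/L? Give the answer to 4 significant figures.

Species balance: V dC/dt = Q(C_in − C) ⇒ τ = V/Q = 21.8726 min.
C(t) = C_in + (C₀ − C_in) e^(−t/τ). Set C = 2.929 and solve for t:
e^(−t/τ) = (C − C_in)/(C₀ − C_in) = (2.929 − 4.307)/(0 − 4.307) = 0.319944
t = −τ ln(…) = 21.8726 × 1.13961 = 24.9262 min.

24.93 min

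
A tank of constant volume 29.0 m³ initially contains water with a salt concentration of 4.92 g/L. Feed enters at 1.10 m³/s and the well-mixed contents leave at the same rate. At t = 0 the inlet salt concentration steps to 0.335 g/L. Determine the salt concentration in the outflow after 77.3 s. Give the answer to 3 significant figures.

Mass balance on the solute (V constant): V dC/dt = Q(C_in − C).
Time constant τ = V/Q = 29.0/1.10 = 26.364 s.
This is linear first-order; C(t) = C_in + (C₀ − C_in) e^(−t/τ).
C(77.3) = 0.335 + (4.92 − 0.335)·e^(−77.3/26.364) = 0.335 + (4.5850)·0.053287 = 0.57932 g/L.

0.579 g/L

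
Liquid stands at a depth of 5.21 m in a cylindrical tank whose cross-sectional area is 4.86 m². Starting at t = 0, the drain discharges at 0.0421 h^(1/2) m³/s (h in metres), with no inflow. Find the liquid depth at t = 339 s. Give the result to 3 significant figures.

0.663 m

With no inflow, A dh/dt = −0.0421 √h.
This is separable: 2 d(√h)/dt = −0.0421/A, so √h = √h₀ − (0.0421/(2A)) t.
√h = √5.21 − 0.0421·339/(2·4.86) = 2.2825 − 1.4683 = 0.81424.
h = 0.81424² = 0.66299 m.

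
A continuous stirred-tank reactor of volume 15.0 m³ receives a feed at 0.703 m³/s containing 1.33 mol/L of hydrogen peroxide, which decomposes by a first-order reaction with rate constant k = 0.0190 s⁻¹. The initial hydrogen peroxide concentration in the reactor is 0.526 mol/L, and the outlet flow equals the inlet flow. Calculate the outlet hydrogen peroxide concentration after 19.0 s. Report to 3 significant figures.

0.826 mol/L

Accumulation = in − out − consumed: V dC/dt = Q C_in − Q C − k V C.
dC/dt = (Q/V) C_in − (Q/V + k) C; effective rate a = Q/V + k = 0.046867 + 0.0190 = 0.065867 s⁻¹.
C_ss = Q C_in/(Q + kV) = 0.94635 mol/L; C(t) = C_ss + (C₀ − C_ss) e^(−a t).
C(19.0) = 0.94635 + (-0.42035)·e^(−0.065867·19.0) = 0.94635 + (-0.42035)·0.28608 = 0.82609 mol/L.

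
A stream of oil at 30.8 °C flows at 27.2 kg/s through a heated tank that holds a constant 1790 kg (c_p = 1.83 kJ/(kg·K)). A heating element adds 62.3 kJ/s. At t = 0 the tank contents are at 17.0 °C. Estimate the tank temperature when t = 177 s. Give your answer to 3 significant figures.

31.0 °C

Energy balance: M c_p dT/dt = ṁ c_p (T_in − T) + 62.3.
τ = M/ṁ = 65.809 s; T_ss = T_in + Q̇/(ṁ c_p) = 30.8 + 62.3/(27.2·1.83) = 32.052 °C.
Solution: T(t) = T_ss + (T₀ − T_ss) e^(−t/τ).
T(177) = 32.052 + (-15.052)·e^(−177/65.809) = 32.052 + (-15.052)·0.067907 = 31.029 °C.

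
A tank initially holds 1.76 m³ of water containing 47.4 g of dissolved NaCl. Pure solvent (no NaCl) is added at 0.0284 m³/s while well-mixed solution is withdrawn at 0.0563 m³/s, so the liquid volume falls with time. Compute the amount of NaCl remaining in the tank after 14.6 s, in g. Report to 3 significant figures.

27.9 g

Total volume: dV/dt = Q_in − Q_out = -0.027900 m³/s, so V(t) = 1.76 − 0.027900 t and V(14.6) = 1.3527 m³.
Solute balance: dm/dt = 0 − Q_out C = −Q_out m/V(t).
dm/m = −Q_out dt/(V₀ − 0.027900 t); integrating gives ln(m/m₀) = −(Q_out/(Q_in−Q_out)) ln(V/V₀).
m = m₀ (V₀/V)^(Q_out/(Q_in−Q_out)) = 47.4 × (1.76/1.3527)^(-2.0179) = 27.866 g.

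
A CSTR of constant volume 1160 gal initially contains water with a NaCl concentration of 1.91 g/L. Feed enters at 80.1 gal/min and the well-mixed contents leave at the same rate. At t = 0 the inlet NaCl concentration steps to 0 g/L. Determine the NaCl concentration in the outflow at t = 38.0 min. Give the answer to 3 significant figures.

0.139 g/L

Transient balance on the dissolved component: V dC/dt = Q(C_in − C).
Time constant τ = V/Q = 1160/80.1 = 14.482 min.
Integrating: C(t) = C_in + (C₀ − C_in) e^(−t/τ).
C(38.0) = 0 + (1.91 − 0)·e^(−38.0/14.482) = 0 + (1.9100)·0.072515 = 0.13850 g/L.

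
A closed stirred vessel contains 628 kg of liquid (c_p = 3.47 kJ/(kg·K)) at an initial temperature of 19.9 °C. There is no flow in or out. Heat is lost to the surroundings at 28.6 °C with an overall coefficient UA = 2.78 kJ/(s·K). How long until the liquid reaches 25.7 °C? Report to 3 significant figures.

Energy balance: M c_p dT/dt = −UA(T − T_amb).
τ = M c_p/UA = 783.87 s; T_ss = T_amb = 28.600 °C.
T(t) = T_ss + (T₀ − T_ss)e^(−t/τ); set T = 25.7:
t = −τ ln[(T − T_ss)/(T₀ − T_ss)] = −783.87 · ln(0.33333) = 861.17 s.

861 s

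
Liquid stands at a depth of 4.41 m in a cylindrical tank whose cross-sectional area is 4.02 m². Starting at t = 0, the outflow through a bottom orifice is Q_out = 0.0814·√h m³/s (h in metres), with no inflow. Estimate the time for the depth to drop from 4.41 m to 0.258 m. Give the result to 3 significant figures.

157 s

With no inflow, A dh/dt = −0.0814 √h.
This is separable: 2 d(√h)/dt = −0.0814/A, so √h = √h₀ − (0.0814/(2A)) t.
t = 2A(√h₀ − √h)/0.0814 = 2·4.02·(√4.41 − √0.258)/0.0814
  = 8.0400 × (2.1000 − 0.50794) / 0.0814 = 157.25 s.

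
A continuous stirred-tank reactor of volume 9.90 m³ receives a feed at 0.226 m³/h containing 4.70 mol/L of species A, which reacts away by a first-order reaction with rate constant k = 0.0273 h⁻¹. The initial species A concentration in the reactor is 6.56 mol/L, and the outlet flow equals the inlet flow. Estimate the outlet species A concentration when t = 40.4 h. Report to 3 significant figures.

2.72 mol/L

Accumulation = in − out − consumed: V dC/dt = Q C_in − Q C − k V C.
dC/dt = (Q/V) C_in − (Q/V + k) C; effective rate a = Q/V + k = 0.022828 + 0.0273 = 0.050128 h⁻¹.
C_ss = Q C_in/(Q + kV) = 2.1404 mol/L; C(t) = C_ss + (C₀ − C_ss) e^(−a t).
C(40.4) = 2.1404 + (4.4196)·e^(−0.050128·40.4) = 2.1404 + (4.4196)·0.13197 = 2.7236 mol/L.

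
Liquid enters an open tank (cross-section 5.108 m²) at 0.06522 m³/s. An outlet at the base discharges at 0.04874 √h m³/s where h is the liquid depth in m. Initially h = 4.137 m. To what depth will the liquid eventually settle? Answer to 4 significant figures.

1.791 m

Volume balance on the tank: A dh/dt = Q_in − 0.04874 √h. At steady state dh/dt = 0:
Q_in = 0.04874 √h_ss ⇒ √h_ss = 0.06522/0.04874 = 1.33812.
h_ss = 1.33812² = 1.79057 m. (Since h₀ = 4.137 m > h_ss, the level will fall toward this value.)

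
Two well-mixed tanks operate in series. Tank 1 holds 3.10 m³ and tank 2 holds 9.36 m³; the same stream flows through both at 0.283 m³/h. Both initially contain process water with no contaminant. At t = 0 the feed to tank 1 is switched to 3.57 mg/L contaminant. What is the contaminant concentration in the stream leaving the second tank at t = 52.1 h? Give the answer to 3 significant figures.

2.48 mg/L

Species balance on tank i: dCᵢ/dt = (Cᵢ₋₁ − Cᵢ)/τᵢ with τᵢ = Vᵢ/Q.
τ₁ = 3.10/0.283 = 10.954 h; τ₂ = 9.36/0.283 = 33.074 h.
Tank 1: C₁ = C_in(1 − e^(−t/τ₁)). Tank 2 (τ₁ ≠ τ₂): C₂ = C_in[1 − (τ₁ e^(−t/τ₁) − τ₂ e^(−t/τ₂))/(τ₁ − τ₂)].
At t = 52.1: e^(−t/τ₁) = 0.0085980, e^(−t/τ₂) = 0.20696.
C₂ = 3.57·[1 − (10.954·0.0085980 − 33.074·0.20696)/(-22.120)] = 3.57·0.69481 = 2.4805 mg/L.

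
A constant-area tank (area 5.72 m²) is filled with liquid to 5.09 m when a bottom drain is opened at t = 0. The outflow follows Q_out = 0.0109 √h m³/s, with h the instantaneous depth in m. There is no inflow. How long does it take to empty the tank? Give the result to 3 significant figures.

With no inflow, A dh/dt = −0.0109 √h.
∫ h^(−1/2) dh = −(0.0109/A) ∫ dt, giving 2√h = 2√h₀ − (0.0109/A) t.
Tank is empty when √h = 0: t_empty = 2A√h₀/0.0109.
t_empty = 2·5.72·√5.09/0.0109 = 11.440·2.2561/0.0109 = 2367.9 s.

2370 s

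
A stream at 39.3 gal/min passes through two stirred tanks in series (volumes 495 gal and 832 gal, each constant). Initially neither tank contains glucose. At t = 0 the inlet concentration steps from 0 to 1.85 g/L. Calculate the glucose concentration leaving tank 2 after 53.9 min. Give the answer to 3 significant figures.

1.53 g/L

Time constants: τᵢ = Vᵢ/Q for each well-mixed tank.
τ₁ = 495/39.3 = 12.595 min; τ₂ = 832/39.3 = 21.170 min.
Solving the cascade with C₁(0)=C₂(0)=0 gives C₂(t) = C_in[1 − (τ₁ e^(−t/τ₁) − τ₂ e^(−t/τ₂))/(τ₁ − τ₂)].
At t = 53.9: e^(−t/τ₁) = 0.013852, e^(−t/τ₂) = 0.078395.
C₂ = 1.85·[1 − (12.595·0.013852 − 21.170·0.078395)/(-8.5751)] = 1.85·0.82680 = 1.5296 g/L.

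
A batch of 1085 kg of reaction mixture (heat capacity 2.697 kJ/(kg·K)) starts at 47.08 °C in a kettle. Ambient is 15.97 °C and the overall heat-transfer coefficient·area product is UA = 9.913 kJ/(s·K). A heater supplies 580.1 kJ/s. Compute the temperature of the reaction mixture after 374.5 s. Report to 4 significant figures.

66.78 °C

First-law balance (no shaft work): M c_p dT/dt = −UA(T − T_amb) + Q̇.
dT/dt = (T_ss − T)/τ with T_ss = T_amb + Q̇/UA = 15.97 + 580.1/9.913 = 74.4891 °C, τ = M c_p/UA = 1085·2.697/9.913 = 295.193 s.
This is linear first-order; T(t) = T_ss + (T₀ − T_ss) e^(−t/τ).
T(374.5) = 74.4891 + (-27.4091)·0.281207 = 66.7815 °C.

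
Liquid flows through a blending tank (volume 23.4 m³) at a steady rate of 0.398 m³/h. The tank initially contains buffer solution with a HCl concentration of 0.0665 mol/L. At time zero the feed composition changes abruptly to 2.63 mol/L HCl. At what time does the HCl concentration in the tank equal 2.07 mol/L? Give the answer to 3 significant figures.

89.4 h

Species balance: V dC/dt = Q(C_in − C) ⇒ τ = V/Q = 58.794 h.
C(t) = C_in + (C₀ − C_in) e^(−t/τ). Set C = 2.07 and solve for t:
e^(−t/τ) = (C − C_in)/(C₀ − C_in) = (2.07 − 2.63)/(0.0665 − 2.63) = 0.21845
t = −τ ln(…) = 58.794 × 1.5212 = 89.437 h.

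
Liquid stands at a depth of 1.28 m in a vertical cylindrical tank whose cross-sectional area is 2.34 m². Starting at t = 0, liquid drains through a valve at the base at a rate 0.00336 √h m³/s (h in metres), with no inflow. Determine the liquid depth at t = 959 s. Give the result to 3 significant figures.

0.196 m

Volume balance on the tank: A dh/dt = −0.00336 √h.
Separate and integrate: 2(√h − √h₀) = −(0.00336/A) t.
√h = √1.28 − 0.00336·959/(2·2.34) = 1.1314 − 0.68851 = 0.44286.
h = 0.44286² = 0.19612 m.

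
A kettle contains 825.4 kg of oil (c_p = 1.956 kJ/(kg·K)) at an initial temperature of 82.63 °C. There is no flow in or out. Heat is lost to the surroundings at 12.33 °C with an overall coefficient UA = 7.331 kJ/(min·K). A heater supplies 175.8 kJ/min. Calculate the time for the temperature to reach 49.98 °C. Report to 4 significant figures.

268.8 min

M c_p dT/dt = −UA(T − T_amb) + Q̇.
τ = M c_p/UA = 220.227 min; T_ss = T_amb + Q̇/UA = 12.33 + 175.8/7.331 = 36.3104 °C.
T(t) = T_ss + (T₀ − T_ss)e^(−t/τ); set T = 49.98:
t = −τ ln[(T − T_ss)/(T₀ − T_ss)] = −220.227 · ln(0.295115) = 268.762 min.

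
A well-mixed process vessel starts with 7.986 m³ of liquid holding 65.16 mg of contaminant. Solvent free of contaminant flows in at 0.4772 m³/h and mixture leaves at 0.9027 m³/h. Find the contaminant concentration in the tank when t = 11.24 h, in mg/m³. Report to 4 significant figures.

Total volume: dV/dt = Q_in − Q_out = -0.425500 m³/h, so V(t) = 7.986 − 0.425500 t and V(11.24) = 3.20338 m³.
No contaminant enters, so dm/dt = −Q_out · (m/V).
dm/m = −Q_out dt/(V₀ − 0.425500 t); integrating gives ln(m/m₀) = −(Q_out/(Q_in−Q_out)) ln(V/V₀).
m = m₀ (V₀/V)^(Q_out/(Q_in−Q_out)) = 65.16 × (7.986/3.20338)^(-2.12150) = 9.38288 mg.
C = m/V = 9.38288/3.20338 = 2.92906 mg/m³.

2.929 mg/m³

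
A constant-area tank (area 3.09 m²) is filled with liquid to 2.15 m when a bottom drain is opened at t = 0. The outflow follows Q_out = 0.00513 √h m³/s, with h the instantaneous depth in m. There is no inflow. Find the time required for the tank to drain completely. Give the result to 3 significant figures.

Accumulation of liquid (constant cross-section A): A dh/dt = −0.00513 √h.
This is separable: 2 d(√h)/dt = −0.00513/A, so √h = √h₀ − (0.00513/(2A)) t.
Tank is empty when √h = 0: t_empty = 2A√h₀/0.00513.
t_empty = 2·3.09·√2.15/0.00513 = 6.1800·1.4663/0.00513 = 1766.4 s.

1770 s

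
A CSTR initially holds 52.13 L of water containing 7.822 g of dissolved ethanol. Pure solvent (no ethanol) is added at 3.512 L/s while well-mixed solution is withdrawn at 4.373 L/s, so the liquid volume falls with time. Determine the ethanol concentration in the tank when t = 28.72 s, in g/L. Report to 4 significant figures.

0.01089 g/L

Total volume: dV/dt = Q_in − Q_out = -0.861000 L/s, so V(t) = 52.13 − 0.861000 t and V(28.72) = 27.4021 L.
Species balance (pure solvent in): dm/dt = −Q_out · m/V(t).
dm/m = −Q_out dt/(V₀ − 0.861000 t); integrating gives ln(m/m₀) = −(Q_out/(Q_in−Q_out)) ln(V/V₀).
m = m₀ (V₀/V)^(Q_out/(Q_in−Q_out)) = 7.822 × (52.13/27.4021)^(-5.07898) = 0.298358 g.
C = m/V = 0.298358/27.4021 = 0.0108882 g/L.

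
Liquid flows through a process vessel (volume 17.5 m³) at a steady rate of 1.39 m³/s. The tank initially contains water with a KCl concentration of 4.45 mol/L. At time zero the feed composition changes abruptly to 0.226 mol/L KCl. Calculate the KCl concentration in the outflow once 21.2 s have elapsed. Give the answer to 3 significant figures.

Unsteady species balance (constant V, well mixed): V dC/dt = Q(C_in − C).
Time constant τ = V/Q = 17.5/1.39 = 12.590 s.
C approaches C_in exponentially: C(t) = C_in + (C₀ − C_in) e^(−t/τ).
C(21.2) = 0.226 + (4.45 − 0.226)·e^(−21.2/12.590) = 0.226 + (4.2240)·0.18565 = 1.0102 mol/L.

1.01 mol/L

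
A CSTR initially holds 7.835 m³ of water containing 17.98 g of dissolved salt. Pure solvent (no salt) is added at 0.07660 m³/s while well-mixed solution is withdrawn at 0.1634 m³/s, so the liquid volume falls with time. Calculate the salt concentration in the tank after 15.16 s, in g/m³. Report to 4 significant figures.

Total volume: dV/dt = Q_in − Q_out = -0.0868000 m³/s, so V(t) = 7.835 − 0.0868000 t and V(15.16) = 6.51911 m³.
No salt enters, so dm/dt = −Q_out · (m/V).
dm/m = −Q_out dt/(V₀ − 0.0868000 t); integrating gives ln(m/m₀) = −(Q_out/(Q_in−Q_out)) ln(V/V₀).
m = m₀ (V₀/V)^(Q_out/(Q_in−Q_out)) = 17.98 × (7.835/6.51911)^(-1.88249) = 12.7196 g.
C = m/V = 12.7196/6.51911 = 1.95112 g/m³.

1.951 g/m³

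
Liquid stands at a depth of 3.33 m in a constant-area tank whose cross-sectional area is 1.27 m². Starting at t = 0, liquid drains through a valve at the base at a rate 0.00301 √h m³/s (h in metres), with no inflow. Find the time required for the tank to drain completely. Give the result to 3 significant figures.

1540 s

Unsteady balance on liquid volume: A dh/dt = −0.00301 √h.
This is separable: 2 d(√h)/dt = −0.00301/A, so √h = √h₀ − (0.00301/(2A)) t.
Set h = 0: 2√h₀ = (0.00301/A) t_empty ⇒ t_empty = 2A√h₀/0.00301.
t_empty = 2·1.27·√3.33/0.00301 = 2.5400·1.8248/0.00301 = 1539.9 s.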